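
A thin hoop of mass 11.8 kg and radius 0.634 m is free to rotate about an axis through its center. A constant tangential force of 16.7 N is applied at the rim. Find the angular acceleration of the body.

I = MR² = (11.8)(0.634)² = 4.743 kg·m².
τ = F R = (16.7)(0.634) = 10.59 N·m.
Newton's second law for rotation, τ = Iα, gives α = τ/I = 10.59/4.743 = 2.232 rad/s².

α ≈ 2.23 rad/s²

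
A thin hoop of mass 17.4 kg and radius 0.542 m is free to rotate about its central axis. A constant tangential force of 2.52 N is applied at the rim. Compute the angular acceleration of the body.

α ≈ 0.267 rad/s²

I = MR² = (17.4)(0.542)² = 5.111 kg·m².
τ = F R = (2.52)(0.542) = 1.366 N·m.
Newton's second law for rotation, τ = Iα, gives α = τ/I = 1.366/5.111 = 0.2672 rad/s².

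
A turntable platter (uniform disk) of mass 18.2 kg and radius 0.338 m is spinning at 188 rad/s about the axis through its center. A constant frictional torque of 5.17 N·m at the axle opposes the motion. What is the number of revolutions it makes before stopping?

≈ 566 revolutions

I = ½MR² = (1/2)(18.2)(0.338)² = 1.040 kg·m².
The net torque has magnitude 5.17 N·m, opposing ω.
|α| = τ/I = 5.170/1.040 = 4.973 rad/s² (deceleration).
ω² = ω₀² − 2|α|θ with ω = 0 ⇒ θ = ω₀²/(2|α|) = 3554 rad = 565.6 rev.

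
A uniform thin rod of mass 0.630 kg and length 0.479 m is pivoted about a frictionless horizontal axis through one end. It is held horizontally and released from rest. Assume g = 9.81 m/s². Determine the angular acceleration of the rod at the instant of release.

About the pivot, I = (1/3)ML² = (1/3)(0.630)(0.479)² = 0.04818 kg·m².
The weight acts at the center, a distance L/2 = 0.2395 m from the pivot; τ = Mg(L/2) = 1.480 N·m.
α = τ/I = 1.480/0.04818 = 30.72 rad/s².

α ≈ 30.7 rad/s²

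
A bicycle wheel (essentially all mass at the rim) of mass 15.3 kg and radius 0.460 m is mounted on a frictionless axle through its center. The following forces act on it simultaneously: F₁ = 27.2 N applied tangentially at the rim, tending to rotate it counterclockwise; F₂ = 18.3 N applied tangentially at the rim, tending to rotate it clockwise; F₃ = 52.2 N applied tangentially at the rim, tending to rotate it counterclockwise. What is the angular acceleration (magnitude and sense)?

α ≈ 8.68 rad/s², counterclockwise

I = MR² = (15.3)(0.460)² = 3.237 kg·m².
Taking counterclockwise as positive: τ₁ = +(27.2)(0.460) = +12.51 N·m; τ₂ = −(18.3)(0.460) = −8.418 N·m; τ₃ = +(52.2)(0.460) = +24.01 N·m.
Net torque τ = 28.11 N·m.
α = τ/I = 28.11/3.237 = 8.681 rad/s².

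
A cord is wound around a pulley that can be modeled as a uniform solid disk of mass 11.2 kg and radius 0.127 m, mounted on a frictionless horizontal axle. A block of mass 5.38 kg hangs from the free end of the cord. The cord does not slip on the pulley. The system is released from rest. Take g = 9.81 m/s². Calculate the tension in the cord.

I = ½MR² = (1/2)(11.2)(0.127)² = 0.09032 kg·m².
Block: mg − T = ma. Pulley: TR = Iα. No-slip: a = αR, so T = (I/R²)a = 5.600·a.
Then mg = (m + 5.600)a, so a = (5.38)(9.81)/(5.38 + 5.600) = 4.807 m/s².
T = 5.600·a = 26.92 N.

T ≈ 26.9 N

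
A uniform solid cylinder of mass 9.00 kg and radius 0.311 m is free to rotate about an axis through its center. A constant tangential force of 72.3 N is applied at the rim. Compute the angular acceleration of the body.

I = ½MR² = (1/2)(9.00)(0.311)² = 0.4352 kg·m².
τ = F R = (72.3)(0.311) = 22.49 N·m.
From τ = Iα: α = 22.49/0.4352 = 51.66 rad/s².

α ≈ 51.7 rad/s²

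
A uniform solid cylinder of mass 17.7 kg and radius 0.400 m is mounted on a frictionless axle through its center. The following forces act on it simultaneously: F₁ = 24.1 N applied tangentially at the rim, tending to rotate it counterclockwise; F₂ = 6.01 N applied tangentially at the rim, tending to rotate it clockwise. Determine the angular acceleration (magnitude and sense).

α ≈ 5.11 rad/s², counterclockwise

I = ½MR² = (1/2)(17.7)(0.400)² = 1.416 kg·m².
Taking counterclockwise as positive: τ₁ = +(24.1)(0.400) = +9.640 N·m; τ₂ = −(6.01)(0.400) = −2.404 N·m.
Net torque τ = 7.236 N·m.
α = τ/I = 7.236/1.416 = 5.110 rad/s².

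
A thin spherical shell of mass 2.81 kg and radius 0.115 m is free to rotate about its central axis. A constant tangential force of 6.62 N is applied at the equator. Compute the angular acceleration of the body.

α ≈ 30.7 rad/s²

I = (2/3)MR² = (2/3)(2.81)(0.115)² = 0.02477 kg·m².
τ = F R = (6.62)(0.115) = 0.7613 N·m.
Newton's second law for rotation, τ = Iα, gives α = τ/I = 0.7613/0.02477 = 30.73 rad/s².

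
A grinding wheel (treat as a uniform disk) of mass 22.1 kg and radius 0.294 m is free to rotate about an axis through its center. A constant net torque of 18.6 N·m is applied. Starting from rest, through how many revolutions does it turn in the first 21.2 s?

≈ 696 revolutions

I = ½MR² = (1/2)(22.1)(0.294)² = 0.9551 kg·m².
α = τ/I = 18.6/0.9551 = 19.47 rad/s².
θ = ½αt² = ½(19.47)(21.2)² = 4376 rad.
Revolutions = θ/(2π) = 696.5.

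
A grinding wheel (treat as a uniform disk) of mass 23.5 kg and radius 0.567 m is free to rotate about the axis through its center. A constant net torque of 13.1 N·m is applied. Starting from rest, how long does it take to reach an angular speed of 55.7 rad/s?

I = ½MR² = (1/2)(23.5)(0.567)² = 3.777 kg·m².
α = τ/I = 13.1/3.777 = 3.468 rad/s².
ω = αt ⇒ t = ω/α = 55.7/3.468 = 16.06 s.

t ≈ 16.1 s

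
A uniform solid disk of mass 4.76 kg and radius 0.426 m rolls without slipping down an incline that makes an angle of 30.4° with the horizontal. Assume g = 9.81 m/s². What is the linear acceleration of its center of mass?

Translation along the incline: Mg sinθ − f = Ma.
Rotation about the center: fR = Iα with I = ½MR². No-slip gives a = αR, so f = (I/R²)a = (1/2)M a.
Substituting: Mg sinθ = (1 + 0.5000)Ma, so a = g sinθ/(1 + 0.5000) = (9.81) sin 30.4° / 1.500 = 3.309 m/s².

a ≈ 3.31 m/s²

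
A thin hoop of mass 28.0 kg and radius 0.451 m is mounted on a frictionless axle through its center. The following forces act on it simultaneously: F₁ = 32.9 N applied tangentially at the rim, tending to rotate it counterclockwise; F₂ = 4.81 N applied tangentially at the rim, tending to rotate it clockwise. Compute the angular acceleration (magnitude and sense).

α ≈ 2.22 rad/s², counterclockwise

I = MR² = (28.0)(0.451)² = 5.695 kg·m².
Taking counterclockwise as positive: τ₁ = +(32.9)(0.451) = +14.84 N·m; τ₂ = −(4.81)(0.451) = −2.169 N·m.
Net torque τ = 12.67 N·m.
α = τ/I = 12.67/5.695 = 2.224 rad/s².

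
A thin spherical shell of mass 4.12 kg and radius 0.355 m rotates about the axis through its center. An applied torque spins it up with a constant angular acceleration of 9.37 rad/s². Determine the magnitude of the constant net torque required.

τ ≈ 3.24 N·m

I = (2/3)MR² = (2/3)(4.12)(0.355)² = 0.3461 kg·m².
τ = Iα = (0.3461)(9.370) = 3.243 N·m.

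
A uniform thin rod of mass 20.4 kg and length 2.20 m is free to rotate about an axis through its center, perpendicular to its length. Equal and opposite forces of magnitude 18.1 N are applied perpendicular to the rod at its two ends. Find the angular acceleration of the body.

I = (1/12)ML² = (1/12)(20.4)(2.20)² = 8.228 kg·m².
The couple gives τ = F·(L/2) + F·(L/2) = F L = (18.1)(2.20) = 39.82 N·m.
Newton's second law for rotation, τ = Iα, gives α = τ/I = 39.82/8.228 = 4.840 rad/s².

α ≈ 4.84 rad/s²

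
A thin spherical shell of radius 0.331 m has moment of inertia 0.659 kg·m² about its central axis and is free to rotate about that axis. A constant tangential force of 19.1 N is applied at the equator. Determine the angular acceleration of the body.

τ = F R = (19.1)(0.331) = 6.322 N·m.
From τ = Iα: α = 6.322/0.6590 = 9.593 rad/s².

α ≈ 9.59 rad/s²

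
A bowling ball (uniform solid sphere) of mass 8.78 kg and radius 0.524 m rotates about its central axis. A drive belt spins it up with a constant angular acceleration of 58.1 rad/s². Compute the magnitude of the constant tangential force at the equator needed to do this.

I = (2/5)MR² = (2/5)(8.78)(0.524)² = 0.9643 kg·m².
The required torque is τ = Iα = (0.9643)(58.10) = 56.03 N·m.
A tangential force at the equator gives τ = FR, so F = τ/R = 56.03/0.524 = 106.9 N.

F ≈ 107 N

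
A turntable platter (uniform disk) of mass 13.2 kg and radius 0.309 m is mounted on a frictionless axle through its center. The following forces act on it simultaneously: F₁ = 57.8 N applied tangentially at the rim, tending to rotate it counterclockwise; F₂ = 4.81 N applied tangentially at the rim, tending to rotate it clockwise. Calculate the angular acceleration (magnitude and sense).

α ≈ 26.0 rad/s², counterclockwise

I = ½MR² = (1/2)(13.2)(0.309)² = 0.6302 kg·m².
Taking counterclockwise as positive: τ₁ = +(57.8)(0.309) = +17.86 N·m; τ₂ = −(4.81)(0.309) = −1.486 N·m.
Net torque τ = 16.37 N·m.
α = τ/I = 16.37/0.6302 = 25.98 rad/s².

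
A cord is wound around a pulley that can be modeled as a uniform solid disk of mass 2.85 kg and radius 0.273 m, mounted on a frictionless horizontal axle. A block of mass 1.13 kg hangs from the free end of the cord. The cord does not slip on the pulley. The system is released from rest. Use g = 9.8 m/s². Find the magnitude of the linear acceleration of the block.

I = ½MR² = (1/2)(2.85)(0.273)² = 0.1062 kg·m².
Block: mg − T = ma. Pulley: TR = Iα. No-slip: a = αR, so T = (I/R²)a = 1.425·a.
Then mg = (m + 1.425)a, so a = (1.13)(9.8)/(1.13 + 1.425) = 4.334 m/s².

a ≈ 4.33 m/s²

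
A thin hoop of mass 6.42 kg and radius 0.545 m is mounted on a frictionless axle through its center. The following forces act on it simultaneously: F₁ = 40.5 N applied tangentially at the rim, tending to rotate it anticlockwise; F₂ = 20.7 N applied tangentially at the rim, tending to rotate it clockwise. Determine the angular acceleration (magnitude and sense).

I = MR² = (6.42)(0.545)² = 1.907 kg·m².
Taking anticlockwise as positive: τ₁ = +(40.5)(0.545) = +22.07 N·m; τ₂ = −(20.7)(0.545) = −11.28 N·m.
Net torque τ = 10.79 N·m.
α = τ/I = 10.79/1.907 = 5.659 rad/s².

α ≈ 5.66 rad/s², anticlockwise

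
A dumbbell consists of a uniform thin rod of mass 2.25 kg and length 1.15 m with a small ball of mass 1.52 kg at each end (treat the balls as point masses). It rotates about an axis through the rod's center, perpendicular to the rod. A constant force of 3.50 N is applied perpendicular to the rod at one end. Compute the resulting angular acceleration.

α ≈ 1.61 rad/s²

I_rod = (1/12)ML² = (1/12)(2.25)(1.15)² = 0.2480 kg·m².
I_balls = 2·m·(L/2)² = 2(1.52)(0.5750)² = 1.005 kg·m².
Total I = 1.253 kg·m².
τ = F·(L/2) = (3.50)(0.575) = 2.012 N·m.
α = τ/I = 2.012/1.253 = 1.606 rad/s².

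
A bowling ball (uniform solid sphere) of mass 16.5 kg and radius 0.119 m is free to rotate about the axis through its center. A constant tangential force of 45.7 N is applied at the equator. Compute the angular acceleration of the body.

I = (2/5)MR² = (2/5)(16.5)(0.119)² = 0.09346 kg·m².
τ = F R = (45.7)(0.119) = 5.438 N·m.
Newton's second law for rotation, τ = Iα, gives α = τ/I = 5.438/0.09346 = 58.19 rad/s².

α ≈ 58.2 rad/s²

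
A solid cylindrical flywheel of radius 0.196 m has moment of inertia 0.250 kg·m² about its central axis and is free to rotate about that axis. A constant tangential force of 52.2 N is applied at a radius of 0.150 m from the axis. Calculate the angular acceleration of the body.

τ = F·r = (52.2)(0.150) = 7.830 N·m.
From τ = Iα: α = 7.830/0.2500 = 31.32 rad/s².

α ≈ 31.3 rad/s²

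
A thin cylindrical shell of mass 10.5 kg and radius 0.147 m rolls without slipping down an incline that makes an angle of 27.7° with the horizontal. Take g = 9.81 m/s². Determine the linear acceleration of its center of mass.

a ≈ 2.28 m/s²

Translation along the incline: Mg sinθ − f = Ma.
Rotation about the center: fR = Iα with I = MR². No-slip gives a = αR, so f = (I/R²)a = M a.
Substituting: Mg sinθ = (1 + 1.000)Ma, so a = g sinθ/(1 + 1.000) = (9.81) sin 27.7° / 2.000 = 2.280 m/s².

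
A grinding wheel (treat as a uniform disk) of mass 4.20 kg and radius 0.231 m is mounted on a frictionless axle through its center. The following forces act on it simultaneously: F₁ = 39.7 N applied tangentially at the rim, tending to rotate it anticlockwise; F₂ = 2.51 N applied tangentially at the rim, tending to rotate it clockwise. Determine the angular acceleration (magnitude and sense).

I = ½MR² = (1/2)(4.20)(0.231)² = 0.1121 kg·m².
Taking anticlockwise as positive: τ₁ = +(39.7)(0.231) = +9.171 N·m; τ₂ = −(2.51)(0.231) = −0.5798 N·m.
Net torque τ = 8.591 N·m.
α = τ/I = 8.591/0.1121 = 76.66 rad/s².

α ≈ 76.7 rad/s², anticlockwise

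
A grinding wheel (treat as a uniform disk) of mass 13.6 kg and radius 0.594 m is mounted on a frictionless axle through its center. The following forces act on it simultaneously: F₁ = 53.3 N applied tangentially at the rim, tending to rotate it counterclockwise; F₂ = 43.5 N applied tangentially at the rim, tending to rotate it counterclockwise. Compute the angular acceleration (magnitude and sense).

α ≈ 24.0 rad/s², counterclockwise

I = ½MR² = (1/2)(13.6)(0.594)² = 2.399 kg·m².
Taking counterclockwise as positive: τ₁ = +(53.3)(0.594) = +31.66 N·m; τ₂ = +(43.5)(0.594) = +25.84 N·m.
Net torque τ = 57.50 N·m.
α = τ/I = 57.50/2.399 = 23.97 rad/s².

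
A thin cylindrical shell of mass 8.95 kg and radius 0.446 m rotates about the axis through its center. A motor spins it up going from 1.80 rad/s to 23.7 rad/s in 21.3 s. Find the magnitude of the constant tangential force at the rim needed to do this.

F ≈ 4.10 N

I = MR² = (8.95)(0.446)² = 1.780 kg·m².
α = Δω/Δt = (23.7 − 1.80)/21.3 = 1.028 rad/s².
The required torque is τ = Iα = (1.780)(1.028) = 1.830 N·m.
A tangential force at the rim gives τ = FR, so F = τ/R = 1.830/0.446 = 4.104 N.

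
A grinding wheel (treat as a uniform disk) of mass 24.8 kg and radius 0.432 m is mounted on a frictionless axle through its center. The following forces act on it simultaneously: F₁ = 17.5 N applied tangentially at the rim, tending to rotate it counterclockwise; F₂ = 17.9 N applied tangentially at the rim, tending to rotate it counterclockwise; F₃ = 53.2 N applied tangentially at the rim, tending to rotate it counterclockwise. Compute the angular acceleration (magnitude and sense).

I = ½MR² = (1/2)(24.8)(0.432)² = 2.314 kg·m².
Taking counterclockwise as positive: τ₁ = +(17.5)(0.432) = +7.560 N·m; τ₂ = +(17.9)(0.432) = +7.733 N·m; τ₃ = +(53.2)(0.432) = +22.98 N·m.
Net torque τ = 38.28 N·m.
α = τ/I = 38.28/2.314 = 16.54 rad/s².

α ≈ 16.5 rad/s², counterclockwise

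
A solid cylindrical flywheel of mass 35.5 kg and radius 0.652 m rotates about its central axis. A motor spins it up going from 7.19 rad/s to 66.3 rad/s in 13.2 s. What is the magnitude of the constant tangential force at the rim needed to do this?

F ≈ 51.8 N

I = ½MR² = (1/2)(35.5)(0.652)² = 7.546 kg·m².
α = Δω/Δt = (66.3 − 7.19)/13.2 = 4.478 rad/s².
The required torque is τ = Iα = (7.546)(4.478) = 33.79 N·m.
A tangential force at the rim gives τ = FR, so F = τ/R = 33.79/0.652 = 51.82 N.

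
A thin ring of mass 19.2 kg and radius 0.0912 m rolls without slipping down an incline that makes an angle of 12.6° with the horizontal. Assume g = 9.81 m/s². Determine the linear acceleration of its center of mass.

Translation along the incline: Mg sinθ − f = Ma.
Rotation about the center: fR = Iα with I = MR². No-slip gives a = αR, so f = (I/R²)a = M a.
Substituting: Mg sinθ = (1 + 1.000)Ma, so a = g sinθ/(1 + 1.000) = (9.81) sin 12.6° / 2.000 = 1.070 m/s².

a ≈ 1.07 m/s²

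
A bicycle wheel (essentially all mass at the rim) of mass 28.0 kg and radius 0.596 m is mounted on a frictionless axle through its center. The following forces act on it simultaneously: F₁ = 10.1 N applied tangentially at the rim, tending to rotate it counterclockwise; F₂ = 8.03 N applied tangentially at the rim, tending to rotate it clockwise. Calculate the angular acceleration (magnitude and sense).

α ≈ 0.124 rad/s², counterclockwise

I = MR² = (28.0)(0.596)² = 9.946 kg·m².
Taking counterclockwise as positive: τ₁ = +(10.1)(0.596) = +6.020 N·m; τ₂ = −(8.03)(0.596) = −4.786 N·m.
Net torque τ = 1.234 N·m.
α = τ/I = 1.234/9.946 = 0.1240 rad/s².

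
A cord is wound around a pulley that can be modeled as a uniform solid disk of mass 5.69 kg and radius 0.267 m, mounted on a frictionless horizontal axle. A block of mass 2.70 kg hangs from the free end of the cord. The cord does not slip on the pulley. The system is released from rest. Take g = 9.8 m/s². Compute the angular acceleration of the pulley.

α ≈ 17.9 rad/s²

I = ½MR² = (1/2)(5.69)(0.267)² = 0.2028 kg·m².
Block: mg − T = ma. Pulley: TR = Iα. No-slip: a = αR, so T = (I/R²)a = 2.845·a.
Then mg = (m + 2.845)a, so a = (2.70)(9.8)/(2.70 + 2.845) = 4.772 m/s².
α = a/R = 4.772/0.267 = 17.87 rad/s².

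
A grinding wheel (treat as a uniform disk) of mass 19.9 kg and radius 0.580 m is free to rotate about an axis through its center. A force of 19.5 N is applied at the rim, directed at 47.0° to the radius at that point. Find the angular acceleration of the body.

I = ½MR² = (1/2)(19.9)(0.580)² = 3.347 kg·m².
Only the tangential component produces torque: τ = F R sinθ = (19.5)(0.580) sin 47.0° = 8.272 N·m.
From τ = Iα: α = 8.272/3.347 = 2.471 rad/s².

α ≈ 2.47 rad/s²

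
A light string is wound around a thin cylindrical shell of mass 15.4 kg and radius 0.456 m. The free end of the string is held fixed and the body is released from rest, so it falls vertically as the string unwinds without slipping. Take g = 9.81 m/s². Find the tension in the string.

Translation: Mg − T = Ma. Rotation about the center: TR = Iα with I = MR².
With a = αR: T = (I/R²)a = M a, so Mg = (1 + 1.000)Ma.
a = g/(1 + 1.000) = 9.81/2.000 = 4.905 m/s².
T = 1.000·M·a = (1.000)(15.4)(4.905) = 75.54 N.

T ≈ 75.5 N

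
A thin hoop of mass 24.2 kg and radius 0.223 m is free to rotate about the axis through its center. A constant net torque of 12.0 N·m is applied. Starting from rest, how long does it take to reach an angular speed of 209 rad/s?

I = MR² = (24.2)(0.223)² = 1.203 kg·m².
α = τ/I = 12.0/1.203 = 9.971 rad/s².
ω = αt ⇒ t = ω/α = 209/9.971 = 20.96 s.

t ≈ 21.0 s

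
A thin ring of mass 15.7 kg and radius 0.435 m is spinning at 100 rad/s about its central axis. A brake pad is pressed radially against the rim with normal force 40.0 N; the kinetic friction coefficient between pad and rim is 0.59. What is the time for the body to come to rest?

I = MR² = (15.7)(0.435)² = 2.971 kg·m².
Friction force f = μN = (0.59)(40.0) = 23.60 N at the rim; torque magnitude τ = fR = 10.27 N·m, opposing ω.
|α| = τ/I = 10.27/2.971 = 3.456 rad/s² (deceleration).
0 = ω₀ − |α|t ⇒ t = ω₀/|α| = 100/3.456 = 28.94 s.

t ≈ 28.9 s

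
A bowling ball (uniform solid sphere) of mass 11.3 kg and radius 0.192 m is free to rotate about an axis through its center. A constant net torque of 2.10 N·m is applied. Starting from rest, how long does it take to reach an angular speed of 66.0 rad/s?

t ≈ 5.24 s

I = (2/5)MR² = (2/5)(11.3)(0.192)² = 0.1666 kg·m².
α = τ/I = 2.10/0.1666 = 12.60 rad/s².
ω = αt ⇒ t = ω/α = 66.0/12.60 = 5.237 s.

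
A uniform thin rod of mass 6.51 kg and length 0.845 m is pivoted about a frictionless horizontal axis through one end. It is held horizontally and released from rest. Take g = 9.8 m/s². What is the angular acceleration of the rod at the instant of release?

α ≈ 17.4 rad/s²

About the pivot, I = (1/3)ML² = (1/3)(6.51)(0.845)² = 1.549 kg·m².
The weight acts at the center, a distance L/2 = 0.4225 m from the pivot; τ = Mg(L/2) = 26.95 N·m.
α = τ/I = 26.95/1.549 = 17.40 rad/s².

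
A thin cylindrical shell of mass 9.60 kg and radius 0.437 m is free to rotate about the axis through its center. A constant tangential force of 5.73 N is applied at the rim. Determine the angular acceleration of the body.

I = MR² = (9.60)(0.437)² = 1.833 kg·m².
τ = F R = (5.73)(0.437) = 2.504 N·m.
From τ = Iα: α = 2.504/1.833 = 1.366 rad/s².

α ≈ 1.37 rad/s²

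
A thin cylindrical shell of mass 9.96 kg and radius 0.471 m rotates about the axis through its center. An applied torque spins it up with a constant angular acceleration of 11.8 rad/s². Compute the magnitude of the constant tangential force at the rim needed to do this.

F ≈ 55.4 N

I = MR² = (9.96)(0.471)² = 2.210 kg·m².
The required torque is τ = Iα = (2.210)(11.80) = 26.07 N·m.
A tangential force at the rim gives τ = FR, so F = τ/R = 26.07/0.471 = 55.36 N.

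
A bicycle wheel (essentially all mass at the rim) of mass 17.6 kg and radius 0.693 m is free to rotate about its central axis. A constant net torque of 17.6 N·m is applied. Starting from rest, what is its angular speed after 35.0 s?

I = MR² = (17.6)(0.693)² = 8.452 kg·m².
α = τ/I = 17.6/8.452 = 2.082 rad/s².
ω = ω₀ + αt = 0 + (2.082)(35.0) = 72.88 rad/s.

ω ≈ 72.9 rad/s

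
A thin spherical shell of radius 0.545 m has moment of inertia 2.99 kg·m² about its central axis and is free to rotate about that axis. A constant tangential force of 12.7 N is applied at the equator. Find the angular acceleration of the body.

α ≈ 2.31 rad/s²

τ = F R = (12.7)(0.545) = 6.921 N·m.
From τ = Iα: α = 6.921/2.990 = 2.315 rad/s².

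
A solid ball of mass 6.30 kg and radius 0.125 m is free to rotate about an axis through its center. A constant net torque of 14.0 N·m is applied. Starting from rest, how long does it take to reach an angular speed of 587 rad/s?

I = (2/5)MR² = (2/5)(6.30)(0.125)² = 0.03938 kg·m².
α = τ/I = 14.0/0.03938 = 355.6 rad/s².
ω = αt ⇒ t = ω/α = 587/355.6 = 1.651 s.

t ≈ 1.65 s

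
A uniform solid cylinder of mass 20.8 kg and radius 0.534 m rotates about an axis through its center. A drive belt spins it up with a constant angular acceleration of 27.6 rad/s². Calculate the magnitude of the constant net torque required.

I = ½MR² = (1/2)(20.8)(0.534)² = 2.966 kg·m².
τ = Iα = (2.966)(27.60) = 81.85 N·m.

τ ≈ 81.9 N·m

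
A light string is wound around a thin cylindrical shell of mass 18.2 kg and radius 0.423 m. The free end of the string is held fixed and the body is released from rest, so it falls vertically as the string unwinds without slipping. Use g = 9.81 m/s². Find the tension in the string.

Translation: Mg − T = Ma. Rotation about the center: TR = Iα with I = MR².
With a = αR: T = (I/R²)a = M a, so Mg = (1 + 1.000)Ma.
a = g/(1 + 1.000) = 9.81/2.000 = 4.905 m/s².
T = 1.000·M·a = (1.000)(18.2)(4.905) = 89.27 N.

T ≈ 89.3 N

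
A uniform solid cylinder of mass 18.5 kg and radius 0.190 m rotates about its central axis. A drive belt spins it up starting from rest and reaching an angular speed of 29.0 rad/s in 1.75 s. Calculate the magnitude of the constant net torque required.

τ ≈ 5.53 N·m

I = ½MR² = (1/2)(18.5)(0.190)² = 0.3339 kg·m².
α = Δω/Δt = (29.0 − 0)/1.75 = 16.57 rad/s².
τ = Iα = (0.3339)(16.57) = 5.534 N·m.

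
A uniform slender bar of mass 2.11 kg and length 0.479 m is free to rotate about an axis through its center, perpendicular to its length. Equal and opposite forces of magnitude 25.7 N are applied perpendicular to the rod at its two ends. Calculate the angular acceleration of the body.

α ≈ 305 rad/s²

I = (1/12)ML² = (1/12)(2.11)(0.479)² = 0.04034 kg·m².
The couple gives τ = F·(L/2) + F·(L/2) = F L = (25.7)(0.479) = 12.31 N·m.
From τ = Iα: α = 12.31/0.04034 = 305.1 rad/s².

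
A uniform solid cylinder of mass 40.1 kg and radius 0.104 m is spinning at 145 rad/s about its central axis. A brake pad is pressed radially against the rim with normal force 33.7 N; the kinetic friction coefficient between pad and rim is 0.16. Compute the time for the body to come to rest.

I = ½MR² = (1/2)(40.1)(0.104)² = 0.2169 kg·m².
Friction force f = μN = (0.16)(33.7) = 5.392 N at the rim; torque magnitude τ = fR = 0.5608 N·m, opposing ω.
|α| = τ/I = 0.5608/0.2169 = 2.586 rad/s² (deceleration).
0 = ω₀ − |α|t ⇒ t = ω₀/|α| = 145/2.586 = 56.07 s.

t ≈ 56.1 s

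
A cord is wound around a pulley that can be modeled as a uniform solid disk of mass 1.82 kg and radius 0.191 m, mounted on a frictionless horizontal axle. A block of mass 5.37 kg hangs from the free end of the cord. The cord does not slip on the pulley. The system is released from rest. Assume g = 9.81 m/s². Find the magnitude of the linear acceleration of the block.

a ≈ 8.39 m/s²

I = ½MR² = (1/2)(1.82)(0.191)² = 0.03320 kg·m².
Block: mg − T = ma. Pulley: TR = Iα. No-slip: a = αR, so T = (I/R²)a = 0.9100·a.
Then mg = (m + 0.9100)a, so a = (5.37)(9.81)/(5.37 + 0.9100) = 8.388 m/s².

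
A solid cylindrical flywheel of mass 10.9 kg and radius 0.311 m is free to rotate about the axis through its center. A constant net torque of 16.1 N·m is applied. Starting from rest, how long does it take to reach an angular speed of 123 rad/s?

I = ½MR² = (1/2)(10.9)(0.311)² = 0.5271 kg·m².
α = τ/I = 16.1/0.5271 = 30.54 rad/s².
ω = αt ⇒ t = ω/α = 123/30.54 = 4.027 s.

t ≈ 4.03 s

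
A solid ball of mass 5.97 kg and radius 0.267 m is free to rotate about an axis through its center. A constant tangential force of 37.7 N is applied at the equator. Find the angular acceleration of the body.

I = (2/5)MR² = (2/5)(5.97)(0.267)² = 0.1702 kg·m².
τ = F R = (37.7)(0.267) = 10.07 N·m.
From τ = Iα: α = 10.07/0.1702 = 59.13 rad/s².

α ≈ 59.1 rad/s²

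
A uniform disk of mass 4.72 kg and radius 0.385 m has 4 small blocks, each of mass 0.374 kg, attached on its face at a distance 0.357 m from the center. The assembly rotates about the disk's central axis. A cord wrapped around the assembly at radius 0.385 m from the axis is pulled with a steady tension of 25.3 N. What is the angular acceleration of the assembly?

I_disk = ½MR² = ½(4.72)(0.385)² = 0.3498 kg·m².
I_blocks = 4·m·r² = 4(0.374)(0.357)² = 0.1907 kg·m².
Total I = 0.5405 kg·m².
τ = F r = (25.3)(0.385) = 9.741 N·m.
α = τ/I = 9.741/0.5405 = 18.02 rad/s².

α ≈ 18.0 rad/s²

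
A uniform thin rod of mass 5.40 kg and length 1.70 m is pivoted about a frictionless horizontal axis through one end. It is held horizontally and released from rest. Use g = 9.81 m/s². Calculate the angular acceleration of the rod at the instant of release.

About the pivot, I = (1/3)ML² = (1/3)(5.40)(1.70)² = 5.202 kg·m².
The weight acts at the center, a distance L/2 = 0.8500 m from the pivot; τ = Mg(L/2) = 45.03 N·m.
α = τ/I = 45.03/5.202 = 8.656 rad/s².
(Equivalently α = (3g/(2L)) = 8.656 rad/s².)

α ≈ 8.66 rad/s²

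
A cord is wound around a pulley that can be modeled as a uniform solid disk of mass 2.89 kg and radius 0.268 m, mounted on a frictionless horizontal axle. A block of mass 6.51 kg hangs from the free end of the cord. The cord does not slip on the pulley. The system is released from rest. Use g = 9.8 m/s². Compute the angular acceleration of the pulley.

I = ½MR² = (1/2)(2.89)(0.268)² = 0.1038 kg·m².
Block: mg − T = ma. Pulley: TR = Iα. No-slip: a = αR, so T = (I/R²)a = 1.445·a.
Then mg = (m + 1.445)a, so a = (6.51)(9.8)/(6.51 + 1.445) = 8.020 m/s².
α = a/R = 8.020/0.268 = 29.92 rad/s².

α ≈ 29.9 rad/s²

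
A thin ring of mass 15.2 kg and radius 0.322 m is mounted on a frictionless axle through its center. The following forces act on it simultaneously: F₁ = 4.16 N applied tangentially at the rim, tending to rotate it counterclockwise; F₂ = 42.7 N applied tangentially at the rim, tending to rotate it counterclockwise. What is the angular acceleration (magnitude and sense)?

α ≈ 9.57 rad/s², counterclockwise

I = MR² = (15.2)(0.322)² = 1.576 kg·m².
Taking counterclockwise as positive: τ₁ = +(4.16)(0.322) = +1.340 N·m; τ₂ = +(42.7)(0.322) = +13.75 N·m.
Net torque τ = 15.09 N·m.
α = τ/I = 15.09/1.576 = 9.574 rad/s².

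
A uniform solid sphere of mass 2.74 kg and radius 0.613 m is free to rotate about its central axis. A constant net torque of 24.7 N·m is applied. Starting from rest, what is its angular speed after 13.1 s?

ω ≈ 786 rad/s

I = (2/5)MR² = (2/5)(2.74)(0.613)² = 0.4118 kg·m².
α = τ/I = 24.7/0.4118 = 59.97 rad/s².
ω = ω₀ + αt = 0 + (59.97)(13.1) = 785.7 rad/s.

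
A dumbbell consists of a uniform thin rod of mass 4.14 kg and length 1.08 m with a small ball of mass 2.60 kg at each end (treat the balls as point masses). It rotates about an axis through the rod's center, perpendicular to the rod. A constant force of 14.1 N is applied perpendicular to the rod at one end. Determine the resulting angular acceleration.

I_rod = (1/12)ML² = (1/12)(4.14)(1.08)² = 0.4024 kg·m².
I_balls = 2·m·(L/2)² = 2(2.60)(0.5400)² = 1.516 kg·m².
Total I = 1.919 kg·m².
τ = F·(L/2) = (14.1)(0.540) = 7.614 N·m.
α = τ/I = 7.614/1.919 = 3.968 rad/s².

α ≈ 3.97 rad/s²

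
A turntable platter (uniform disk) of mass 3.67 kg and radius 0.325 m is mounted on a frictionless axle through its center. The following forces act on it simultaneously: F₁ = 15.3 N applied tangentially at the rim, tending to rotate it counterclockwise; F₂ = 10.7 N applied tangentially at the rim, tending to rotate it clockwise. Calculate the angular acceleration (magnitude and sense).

α ≈ 7.71 rad/s², counterclockwise

I = ½MR² = (1/2)(3.67)(0.325)² = 0.1938 kg·m².
Taking counterclockwise as positive: τ₁ = +(15.3)(0.325) = +4.973 N·m; τ₂ = −(10.7)(0.325) = −3.478 N·m.
Net torque τ = 1.495 N·m.
α = τ/I = 1.495/0.1938 = 7.713 rad/s².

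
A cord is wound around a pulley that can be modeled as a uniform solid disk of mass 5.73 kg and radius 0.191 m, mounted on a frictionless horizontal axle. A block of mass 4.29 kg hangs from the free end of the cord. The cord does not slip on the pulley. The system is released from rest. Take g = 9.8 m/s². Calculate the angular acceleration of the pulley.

I = ½MR² = (1/2)(5.73)(0.191)² = 0.1045 kg·m².
Block: mg − T = ma. Pulley: TR = Iα. No-slip: a = αR, so T = (I/R²)a = 2.865·a.
Then mg = (m + 2.865)a, so a = (4.29)(9.8)/(4.29 + 2.865) = 5.876 m/s².
α = a/R = 5.876/0.191 = 30.76 rad/s².

α ≈ 30.8 rad/s²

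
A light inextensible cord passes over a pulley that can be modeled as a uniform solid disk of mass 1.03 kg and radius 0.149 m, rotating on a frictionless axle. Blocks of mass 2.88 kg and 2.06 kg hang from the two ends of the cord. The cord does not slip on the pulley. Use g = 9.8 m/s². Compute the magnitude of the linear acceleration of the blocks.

I = ½MR² = (1/2)(1.03)(0.149)² = 0.01143 kg·m².
Heavier block: m₁g − T₁ = m₁a. Lighter block: T₂ − m₂g = m₂a.
Pulley: (T₁ − T₂)R = Iα = I(a/R), so T₁ − T₂ = (I/R²)a = (1/2)M_p a = 0.5150·a.
Adding the three: (m₁ − m₂)g = (m₁ + m₂ + 0.5150)a, so a = (2.88 − 2.06)(9.8)/(2.88 + 2.06 + 0.5150) = 1.473 m/s².

a ≈ 1.47 m/s²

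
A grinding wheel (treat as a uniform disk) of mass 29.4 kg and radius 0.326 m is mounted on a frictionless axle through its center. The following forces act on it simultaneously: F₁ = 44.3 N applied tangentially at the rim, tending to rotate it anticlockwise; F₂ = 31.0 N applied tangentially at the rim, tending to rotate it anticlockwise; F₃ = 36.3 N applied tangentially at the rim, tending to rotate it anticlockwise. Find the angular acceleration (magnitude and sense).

I = ½MR² = (1/2)(29.4)(0.326)² = 1.562 kg·m².
Taking anticlockwise as positive: τ₁ = +(44.3)(0.326) = +14.44 N·m; τ₂ = +(31.0)(0.326) = +10.11 N·m; τ₃ = +(36.3)(0.326) = +11.83 N·m.
Net torque τ = 36.38 N·m.
α = τ/I = 36.38/1.562 = 23.29 rad/s².

α ≈ 23.3 rad/s², anticlockwise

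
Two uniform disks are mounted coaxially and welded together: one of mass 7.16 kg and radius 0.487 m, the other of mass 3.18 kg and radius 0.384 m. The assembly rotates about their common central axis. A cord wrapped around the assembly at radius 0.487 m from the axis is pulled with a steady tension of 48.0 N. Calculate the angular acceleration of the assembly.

α ≈ 21.6 rad/s²

I = ½M₁R₁² + ½M₂R₂² = ½(7.16)(0.487)² + ½(3.18)(0.384)² = 1.084 kg·m².
τ = F r = (48.0)(0.487) = 23.38 N·m.
α = τ/I = 23.38/1.084 = 21.57 rad/s².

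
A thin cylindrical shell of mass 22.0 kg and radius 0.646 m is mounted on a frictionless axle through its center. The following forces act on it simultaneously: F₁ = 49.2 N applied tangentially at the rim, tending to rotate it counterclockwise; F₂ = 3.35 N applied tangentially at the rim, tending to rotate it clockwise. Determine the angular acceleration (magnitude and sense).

α ≈ 3.23 rad/s², counterclockwise

I = MR² = (22.0)(0.646)² = 9.181 kg·m².
Taking counterclockwise as positive: τ₁ = +(49.2)(0.646) = +31.78 N·m; τ₂ = −(3.35)(0.646) = −2.164 N·m.
Net torque τ = 29.62 N·m.
α = τ/I = 29.62/9.181 = 3.226 rad/s².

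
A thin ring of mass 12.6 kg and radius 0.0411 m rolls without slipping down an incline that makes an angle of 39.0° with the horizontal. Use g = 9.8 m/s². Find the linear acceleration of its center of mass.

a ≈ 3.08 m/s²

Translation along the incline: Mg sinθ − f = Ma.
Rotation about the center: fR = Iα with I = MR². No-slip gives a = αR, so f = (I/R²)a = M a.
Substituting: Mg sinθ = (1 + 1.000)Ma, so a = g sinθ/(1 + 1.000) = (9.8) sin 39.0° / 2.000 = 3.084 m/s².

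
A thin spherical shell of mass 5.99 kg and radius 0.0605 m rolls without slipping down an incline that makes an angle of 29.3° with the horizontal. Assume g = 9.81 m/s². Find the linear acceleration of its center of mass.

a ≈ 2.88 m/s²

Translation along the incline: Mg sinθ − f = Ma.
Rotation about the center: fR = Iα with I = (2/3)MR². No-slip gives a = αR, so f = (I/R²)a = (2/3)M a.
Substituting: Mg sinθ = (1 + 0.6667)Ma, so a = g sinθ/(1 + 0.6667) = (9.81) sin 29.3° / 1.667 = 2.881 m/s².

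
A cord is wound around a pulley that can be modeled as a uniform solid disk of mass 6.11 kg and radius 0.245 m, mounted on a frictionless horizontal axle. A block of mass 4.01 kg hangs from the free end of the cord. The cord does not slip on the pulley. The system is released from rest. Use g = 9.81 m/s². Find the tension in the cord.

I = ½MR² = (1/2)(6.11)(0.245)² = 0.1834 kg·m².
Block: mg − T = ma. Pulley: TR = Iα. No-slip: a = αR, so T = (I/R²)a = 3.055·a.
Then mg = (m + 3.055)a, so a = (4.01)(9.81)/(4.01 + 3.055) = 5.568 m/s².
T = 3.055·a = 17.01 N.

T ≈ 17.0 N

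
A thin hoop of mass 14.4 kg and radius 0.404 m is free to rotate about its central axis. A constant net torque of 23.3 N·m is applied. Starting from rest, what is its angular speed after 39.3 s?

ω ≈ 390 rad/s

I = MR² = (14.4)(0.404)² = 2.350 kg·m².
α = τ/I = 23.3/2.350 = 9.914 rad/s².
ω = ω₀ + αt = 0 + (9.914)(39.3) = 389.6 rad/s.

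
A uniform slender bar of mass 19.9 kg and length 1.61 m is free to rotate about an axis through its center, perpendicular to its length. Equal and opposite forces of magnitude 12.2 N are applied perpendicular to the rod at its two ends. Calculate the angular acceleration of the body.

I = (1/12)ML² = (1/12)(19.9)(1.61)² = 4.299 kg·m².
The couple gives τ = F·(L/2) + F·(L/2) = F L = (12.2)(1.61) = 19.64 N·m.
From τ = Iα: α = 19.64/4.299 = 4.569 rad/s².

α ≈ 4.57 rad/s²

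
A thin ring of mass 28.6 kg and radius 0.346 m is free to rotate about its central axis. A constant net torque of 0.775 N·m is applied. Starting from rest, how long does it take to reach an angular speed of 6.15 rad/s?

t ≈ 27.2 s

I = MR² = (28.6)(0.346)² = 3.424 kg·m².
α = τ/I = 0.775/3.424 = 0.2264 rad/s².
ω = αt ⇒ t = ω/α = 6.15/0.2264 = 27.17 s.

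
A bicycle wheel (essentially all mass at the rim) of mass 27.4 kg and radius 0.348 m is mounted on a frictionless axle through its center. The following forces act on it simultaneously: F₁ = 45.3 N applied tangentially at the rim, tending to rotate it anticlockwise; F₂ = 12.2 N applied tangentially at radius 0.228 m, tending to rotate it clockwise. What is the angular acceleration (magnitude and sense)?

α ≈ 3.91 rad/s², anticlockwise

I = MR² = (27.4)(0.348)² = 3.318 kg·m².
Taking anticlockwise as positive: τ₁ = +(45.3)(0.348) = +15.76 N·m; τ₂ = −(12.2)(0.228) = −2.782 N·m.
Net torque τ = 12.98 N·m.
α = τ/I = 12.98/3.318 = 3.913 rad/s².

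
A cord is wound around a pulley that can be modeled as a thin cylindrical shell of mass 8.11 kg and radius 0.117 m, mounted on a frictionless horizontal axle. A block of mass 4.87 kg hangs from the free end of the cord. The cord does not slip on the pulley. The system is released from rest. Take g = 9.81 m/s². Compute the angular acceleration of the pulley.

α ≈ 31.5 rad/s²

I = MR² = (8.11)(0.117)² = 0.1110 kg·m².
Block: mg − T = ma. Pulley: TR = Iα. No-slip: a = αR, so T = (I/R²)a = 8.110·a.
Then mg = (m + 8.110)a, so a = (4.87)(9.81)/(4.87 + 8.110) = 3.681 m/s².
α = a/R = 3.681/0.117 = 31.46 rad/s².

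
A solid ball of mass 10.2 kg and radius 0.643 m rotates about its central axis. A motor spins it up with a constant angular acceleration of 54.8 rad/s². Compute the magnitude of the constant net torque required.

τ ≈ 92.4 N·m

I = (2/5)MR² = (2/5)(10.2)(0.643)² = 1.687 kg·m².
τ = Iα = (1.687)(54.80) = 92.44 N·m.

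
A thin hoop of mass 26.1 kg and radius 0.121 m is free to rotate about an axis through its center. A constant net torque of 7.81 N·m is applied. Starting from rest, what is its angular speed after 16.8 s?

ω ≈ 343 rad/s

I = MR² = (26.1)(0.121)² = 0.3821 kg·m².
α = τ/I = 7.81/0.3821 = 20.44 rad/s².
ω = ω₀ + αt = 0 + (20.44)(16.8) = 343.4 rad/s.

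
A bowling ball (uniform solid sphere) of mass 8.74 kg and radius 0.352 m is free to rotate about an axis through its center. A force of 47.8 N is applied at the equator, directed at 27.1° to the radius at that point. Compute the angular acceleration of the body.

I = (2/5)MR² = (2/5)(8.74)(0.352)² = 0.4332 kg·m².
Only the tangential component produces torque: τ = F R sinθ = (47.8)(0.352) sin 27.1° = 7.665 N·m.
From τ = Iα: α = 7.665/0.4332 = 17.69 rad/s².

α ≈ 17.7 rad/s²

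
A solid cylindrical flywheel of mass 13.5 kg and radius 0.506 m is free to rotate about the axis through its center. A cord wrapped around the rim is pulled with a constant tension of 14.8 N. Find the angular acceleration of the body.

I = ½MR² = (1/2)(13.5)(0.506)² = 1.728 kg·m².
τ = F R = (14.8)(0.506) = 7.489 N·m.
Newton's second law for rotation, τ = Iα, gives α = τ/I = 7.489/1.728 = 4.333 rad/s².

α ≈ 4.33 rad/s²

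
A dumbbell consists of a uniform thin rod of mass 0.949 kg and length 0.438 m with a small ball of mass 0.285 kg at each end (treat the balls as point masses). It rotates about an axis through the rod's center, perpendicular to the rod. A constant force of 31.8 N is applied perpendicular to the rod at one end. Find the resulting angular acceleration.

α ≈ 164 rad/s²

I_rod = (1/12)ML² = (1/12)(0.949)(0.438)² = 0.01517 kg·m².
I_balls = 2·m·(L/2)² = 2(0.285)(0.2190)² = 0.02734 kg·m².
Total I = 0.04251 kg·m².
τ = F·(L/2) = (31.8)(0.219) = 6.964 N·m.
α = τ/I = 6.964/0.04251 = 163.8 rad/s².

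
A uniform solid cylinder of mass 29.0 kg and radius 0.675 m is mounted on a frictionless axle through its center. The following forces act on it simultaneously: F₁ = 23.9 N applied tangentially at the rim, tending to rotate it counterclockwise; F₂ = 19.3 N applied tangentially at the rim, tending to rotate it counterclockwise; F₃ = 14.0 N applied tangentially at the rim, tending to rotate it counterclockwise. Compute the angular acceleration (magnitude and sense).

I = ½MR² = (1/2)(29.0)(0.675)² = 6.607 kg·m².
Taking counterclockwise as positive: τ₁ = +(23.9)(0.675) = +16.13 N·m; τ₂ = +(19.3)(0.675) = +13.03 N·m; τ₃ = +(14.0)(0.675) = +9.450 N·m.
Net torque τ = 38.61 N·m.
α = τ/I = 38.61/6.607 = 5.844 rad/s².

α ≈ 5.84 rad/s², counterclockwise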